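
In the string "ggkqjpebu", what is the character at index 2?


Input string: 'ggkqjpebu'
Operation: get character at index 2
Index mapping: s[0]='g', s[1]='g', s[2]='k'
Result: 'k'


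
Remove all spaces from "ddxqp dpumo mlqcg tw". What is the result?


Input string: 'ddxqp dpumo mlqcg tw'
Operation: remove all spaces
Words: 'ddxqp', 'dpumo', 'mlqcg', 'tw'
Join without spaces: ddxqpdpumomlqcgtw


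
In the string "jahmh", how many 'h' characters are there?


Input string: 'jahmh'
Target character: 'h'
Scan each position: s[2]='h', s[4]='h'
Matches found at indices: 2, 4
Total: 2


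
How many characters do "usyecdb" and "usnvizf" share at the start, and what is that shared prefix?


String 1: 'usyecdb'
String 2: 'usnvizf'
Compare position by position:
pos 0: 'u' vs 'u' match
pos 1: 's' vs 's' match
pos 2: 'y' vs 'n' differ -> stop
Longest common prefix: "us" (length 2)


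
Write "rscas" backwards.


Input string: 'rscas'
Operation: reverse character order
Original order: 'r' -> 's' -> 'c' -> 'a' -> 's'
Reversed order: 's' -> 'a' -> 'c' -> 's' -> 'r'
Result: sacsr


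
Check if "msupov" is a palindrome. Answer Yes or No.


Input string: 'msupov'
Reversed: 'vopusm'
Compare pairs: s[0]='m' vs s[5]='v' (mismatch), s[1]='s' vs s[4]='o' (mismatch), s[2]='u' vs s[3]='p' (mismatch)
Palindrome: No


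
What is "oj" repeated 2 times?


Input string: 'oj'
Operation: repeat 2 times
Concatenation: 'oj' + 'oj'
Result: ojoj


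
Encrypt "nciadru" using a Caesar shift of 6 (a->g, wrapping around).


Input: 'nciadru', shift = 6
Operation: for each letter, (position + 6) mod 26
Mapping: 'n'(13+6=19)->'t', 'c'(2+6=8)->'i', 'i'(8+6=14)->'o', 'a'(0+6=6)->'g', 'd'(3+6=9)->'j', 'r'(17+6=23)->'x', 'u'(20+6=26, 26 mod 26=0)->'a'
Result: tiogjxa


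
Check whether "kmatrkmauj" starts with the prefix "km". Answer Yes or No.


Input string: 'kmatrkmauj'
Prefix to check: 'km'
First 2 characters of input: 'km'
Match: True
Result: Yes


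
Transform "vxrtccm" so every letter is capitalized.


Input string: 'vxrtccm'
Operation: convert each letter to uppercase
Mapping: 'v'->'V', 'x'->'X', 'r'->'R', 't'->'T', 'c'->'C', 'c'->'C', 'm'->'M'
Result: VXRTCCM


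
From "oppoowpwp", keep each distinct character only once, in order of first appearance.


Input: 'oppoowpwp'
Operation: keep first occurrence of each character
Scan: s[0]='o' new -> keep; s[1]='p' new -> keep; s[2]='p' seen -> skip; s[3]='o' seen -> skip; s[4]='o' seen -> skip; s[5]='w' new -> keep; s[6]='p' seen -> skip; s[7]='w' seen -> skip; s[8]='p' seen -> skip
Result: opw


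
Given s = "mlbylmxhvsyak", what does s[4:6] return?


Input string: 'mlbylmxhvsyak'
Operation: slice [4:6]
Extract characters: s[4]='l', s[5]='m'
Result: lm


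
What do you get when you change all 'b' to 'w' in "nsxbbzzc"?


Input string: 'nsxbbzzc'
Operation: replace 'b' with 'w'
Positions of 'b': 3, 4
After replacement: nsxwwzzc


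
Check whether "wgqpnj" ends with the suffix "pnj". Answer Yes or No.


Input string: 'wgqpnj'
Suffix to check: 'pnj'
Last 3 characters of input: 'pnj'
Match: True
Result: Yes


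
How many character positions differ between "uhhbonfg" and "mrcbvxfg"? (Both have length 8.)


String 1: 'uhhbonfg'
String 2: 'mrcbvxfg'
Compare each position: pos 0: 'u'!='m', pos 1: 'h'!='r', pos 2: 'h'!='c', pos 3: 'b'=='b', pos 4: 'o'!='v', pos 5: 'n'!='x', pos 6: 'f'=='f', pos 7: 'g'=='g'
Differing positions: 5
Hamming distance: 5


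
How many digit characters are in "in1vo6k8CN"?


Input string: 'in1vo6k8CN'
Operation: count digit characters (0-9)
Scan: 'i', 'n', '1'(digit), 'v', 'o', '6'(digit), 'k', '8'(digit), 'C', 'N'
Digits found: 3
Result: 3


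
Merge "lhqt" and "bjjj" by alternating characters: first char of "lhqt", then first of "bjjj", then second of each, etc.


String 1: 'lhqt'
String 2: 'bjjj'
Operation: alternate characters
Pairs: 'l'+'b', 'h'+'j', 'q'+'j', 't'+'j'
Result: lbhjqjtj


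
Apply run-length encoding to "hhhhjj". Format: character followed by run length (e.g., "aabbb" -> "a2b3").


Input: 'hhhhjj'
Operation: identify consecutive runs
Runs: 'hhhh' -> h4, 'jj' -> j2
Encoded: h4j2


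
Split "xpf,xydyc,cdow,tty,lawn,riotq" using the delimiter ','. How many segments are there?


Input string: 'xpf,xydyc,cdow,tty,lawn,riotq'
Delimiter: ','
Split result: 'xpf', 'xydyc', 'cdow', 'tty', 'lawn', 'riotq'
Number of parts: 6


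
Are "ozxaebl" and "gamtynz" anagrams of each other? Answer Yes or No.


String 1: 'ozxaebl' -> sorted: 'abeloxz'
String 2: 'gamtynz' -> sorted: 'agmntyz'
Compare sorted forms: 'abeloxz' != 'agmntyz'
Anagram: No


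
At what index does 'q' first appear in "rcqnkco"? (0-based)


Input string: 'rcqnkco'
Target: 'q'
Scanning left to right: s[0]='r', s[1]='c', s[2]='q'
First match at index: 2


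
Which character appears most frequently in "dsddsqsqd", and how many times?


Input: 'dsddsqsqd'
Operation: tally each character
Counts: 'd':4, 'q':2, 's':3
Maximum: 'd' appears 4 times


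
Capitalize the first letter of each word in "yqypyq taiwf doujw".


Input string: 'yqypyq taiwf doujw'
Operation: capitalize first letter of each word
Word transformations: 'yqypyq'->'Yqypyq', 'taiwf'->'Taiwf', 'doujw'->'Doujw'
Result: Yqypyq Taiwf Doujw


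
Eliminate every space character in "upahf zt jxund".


Input string: 'upahf zt jxund'
Operation: remove all spaces
Words: 'upahf', 'zt', 'jxund'
Join without spaces: upahfztjxund


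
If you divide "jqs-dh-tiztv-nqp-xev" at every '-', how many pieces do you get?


Input string: 'jqs-dh-tiztv-nqp-xev'
Delimiter: '-'
Split result: 'jqs', 'dh', 'tiztv', 'nqp', 'xev'
Number of parts: 5


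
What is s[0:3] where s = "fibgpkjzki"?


Input string: 'fibgpkjzki'
Operation: slice [0:3]
Extract characters: s[0]='f', s[1]='i', s[2]='b'
Result: fib


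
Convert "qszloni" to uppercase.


Input string: 'qszloni'
Operation: convert each letter to uppercase
Mapping: 'q'->'Q', 's'->'S', 'z'->'Z', 'l'->'L', 'o'->'O', 'n'->'N', 'i'->'I'
Result: QSZLONI


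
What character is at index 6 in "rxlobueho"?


Input string: 'rxlobueho'
Operation: get character at index 6
Index mapping: s[0]='r', s[1]='x', s[2]='l', s[3]='o', s[4]='b', s[5]='u', s[6]='e'
Result: 'e'


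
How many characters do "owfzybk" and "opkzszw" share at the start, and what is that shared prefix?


String 1: 'owfzybk'
String 2: 'opkzszw'
Compare position by position:
pos 0: 'o' vs 'o' match
pos 1: 'w' vs 'p' differ -> stop
Longest common prefix: "o" (length 1)


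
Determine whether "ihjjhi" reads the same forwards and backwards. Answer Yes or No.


Input string: 'ihjjhi'
Reversed: 'ihjjhi'
Compare pairs: s[0]='i' vs s[5]='i' (match), s[1]='h' vs s[4]='h' (match), s[2]='j' vs s[3]='j' (match)
Palindrome: Yes


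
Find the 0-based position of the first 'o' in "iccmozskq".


Input string: 'iccmozskq'
Target: 'o'
Scanning left to right: s[0]='i', s[1]='c', s[2]='c', s[3]='m', s[4]='o'
First match at index: 4


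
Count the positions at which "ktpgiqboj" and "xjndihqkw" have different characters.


String 1: 'ktpgiqboj'
String 2: 'xjndihqkw'
Compare each position: pos 0: 'k'!='x', pos 1: 't'!='j', pos 2: 'p'!='n', pos 3: 'g'!='d', pos 4: 'i'=='i', pos 5: 'q'!='h', pos 6: 'b'!='q', pos 7: 'o'!='k', pos 8: 'j'!='w'
Differing positions: 8
Hamming distance: 8


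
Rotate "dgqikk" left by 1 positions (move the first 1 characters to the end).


Input: 'dgqikk', shift = 1
Operation: split at index 1 and swap parts
Front part s[0:1] = 'd'
Back part s[1:] = 'gqikk'
Rotated = back + front = 'gqikk' + 'd'
Result: gqikkd


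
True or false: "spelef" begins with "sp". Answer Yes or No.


Input string: 'spelef'
Prefix to check: 'sp'
First 2 characters of input: 'sp'
Match: True
Result: Yes


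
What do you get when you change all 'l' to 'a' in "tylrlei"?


Input string: 'tylrlei'
Operation: replace 'l' with 'a'
Positions of 'l': 2, 4
After replacement: tyaraei


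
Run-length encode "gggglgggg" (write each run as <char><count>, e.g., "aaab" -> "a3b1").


Input: 'gggglgggg'
Operation: identify consecutive runs
Runs: 'gggg' -> g4, 'l' -> l1, 'gggg' -> g4
Encoded: g4l1g4


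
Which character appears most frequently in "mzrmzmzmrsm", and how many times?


Input: 'mzrmzmzmrsm'
Operation: tally each character
Counts: 'm':5, 'r':2, 's':1, 'z':3
Maximum: 'm' appears 5 times


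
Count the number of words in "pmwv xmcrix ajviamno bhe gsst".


Input string: 'pmwv xmcrix ajviamno bhe gsst'
Operation: split by spaces
Words found: 'pmwv', 'xmcrix', 'ajviamno', 'bhe', 'gsst'
Word count: 5


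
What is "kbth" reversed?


Input string: 'kbth'
Operation: reverse character order
Original order: 'k' -> 'b' -> 't' -> 'h'
Reversed order: 'h' -> 't' -> 'b' -> 'k'
Result: htbk


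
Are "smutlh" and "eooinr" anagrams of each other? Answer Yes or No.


String 1: 'smutlh' -> sorted: 'hlmstu'
String 2: 'eooinr' -> sorted: 'einoor'
Compare sorted forms: 'hlmstu' != 'einoor'
Anagram: No


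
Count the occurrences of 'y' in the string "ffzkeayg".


Input string: 'ffzkeayg'
Target character: 'y'
Scan each position: s[6]='y'
Matches found at indices: 6
Total: 1


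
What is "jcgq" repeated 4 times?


Input string: 'jcgq'
Operation: repeat 4 times
Concatenation: 'jcgq' + 'jcgq' + 'jcgq' + 'jcgq'
Result: jcgqjcgqjcgqjcgq


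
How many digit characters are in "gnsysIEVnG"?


Input string: 'gnsysIEVnG'
Operation: count digit characters (0-9)
Scan: 'g', 'n', 's', 'y', 's', 'I', 'E', 'V', 'n', 'G'
Digits found: 0
Result: 0


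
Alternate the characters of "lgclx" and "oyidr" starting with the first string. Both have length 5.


String 1: 'lgclx'
String 2: 'oyidr'
Operation: alternate characters
Pairs: 'l'+'o', 'g'+'y', 'c'+'i', 'l'+'d', 'x'+'r'
Result: logycildxr


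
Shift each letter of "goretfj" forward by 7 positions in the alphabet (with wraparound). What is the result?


Input: 'goretfj', shift = 7
Operation: for each letter, (position + 7) mod 26
Mapping: 'g'(6+7=13)->'n', 'o'(14+7=21)->'v', 'r'(17+7=24)->'y', 'e'(4+7=11)->'l', 't'(19+7=26, 26 mod 26=0)->'a', 'f'(5+7=12)->'m', 'j'(9+7=16)->'q'
Result: nvylamq


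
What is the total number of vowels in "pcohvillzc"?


Input string: 'pcohvillzc'
Operation: count vowels (a, e, i, o, u)
Scan: s[0]='p', s[1]='c', s[2]='o' (vowel), s[3]='h', s[4]='v', s[5]='i' (vowel), s[6]='l', s[7]='l', s[8]='z', s[9]='c'
Vowels found: 2
Result: 2


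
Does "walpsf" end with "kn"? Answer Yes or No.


Input string: 'walpsf'
Suffix to check: 'kn'
Last 2 characters of input: 'sf'
Match: False
Result: No


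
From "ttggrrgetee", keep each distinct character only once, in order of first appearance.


Input: 'ttggrrgetee'
Operation: keep first occurrence of each character
Scan: s[0]='t' new -> keep; s[1]='t' seen -> skip; s[2]='g' new -> keep; s[3]='g' seen -> skip; s[4]='r' new -> keep; s[5]='r' seen -> skip; s[6]='g' seen -> skip; s[7]='e' new -> keep; s[8]='t' seen -> skip; s[9]='e' seen -> skip; s[10]='e' seen -> skip
Result: tgre


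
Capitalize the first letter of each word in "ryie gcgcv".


Input string: 'ryie gcgcv'
Operation: capitalize first letter of each word
Word transformations: 'ryie'->'Ryie', 'gcgcv'->'Gcgcv'
Result: Ryie Gcgcv


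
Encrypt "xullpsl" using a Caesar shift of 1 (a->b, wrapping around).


Input: 'xullpsl', shift = 1
Operation: for each letter, (position + 1) mod 26
Mapping: 'x'(23+1=24)->'y', 'u'(20+1=21)->'v', 'l'(11+1=12)->'m', 'l'(11+1=12)->'m', 'p'(15+1=16)->'q', 's'(18+1=19)->'t', 'l'(11+1=12)->'m'
Result: yvmmqtm


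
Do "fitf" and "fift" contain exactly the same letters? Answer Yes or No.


String 1: 'fitf' -> sorted: 'ffit'
String 2: 'fift' -> sorted: 'ffit'
Compare sorted forms: 'ffit' == 'ffit'
Anagram: Yes


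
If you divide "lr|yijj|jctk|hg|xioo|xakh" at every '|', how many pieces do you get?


Input string: 'lr|yijj|jctk|hg|xioo|xakh'
Delimiter: '|'
Split result: 'lr', 'yijj', 'jctk', 'hg', 'xioo', 'xakh'
Number of parts: 6


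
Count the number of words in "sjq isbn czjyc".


Input string: 'sjq isbn czjyc'
Operation: split by spaces
Words found: 'sjq', 'isbn', 'czjyc'
Word count: 3


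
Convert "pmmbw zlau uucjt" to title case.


Input string: 'pmmbw zlau uucjt'
Operation: capitalize first letter of each word
Word transformations: 'pmmbw'->'Pmmbw', 'zlau'->'Zlau', 'uucjt'->'Uucjt'
Result: Pmmbw Zlau Uucjt


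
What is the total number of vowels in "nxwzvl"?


Input string: 'nxwzvl'
Operation: count vowels (a, e, i, o, u)
Scan: s[0]='n', s[1]='x', s[2]='w', s[3]='z', s[4]='v', s[5]='l'
Vowels found: 0
Result: 0


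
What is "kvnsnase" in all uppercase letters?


Input string: 'kvnsnase'
Operation: convert each letter to uppercase
Mapping: 'k'->'K', 'v'->'V', 'n'->'N', 's'->'S', 'n'->'N', 'a'->'A', 's'->'S', 'e'->'E'
Result: KVNSNASE


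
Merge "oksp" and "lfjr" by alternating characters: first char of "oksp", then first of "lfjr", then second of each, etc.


String 1: 'oksp'
String 2: 'lfjr'
Operation: alternate characters
Pairs: 'o'+'l', 'k'+'f', 's'+'j', 'p'+'r'
Result: olkfsjpr


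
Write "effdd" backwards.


Input string: 'effdd'
Operation: reverse character order
Original order: 'e' -> 'f' -> 'f' -> 'd' -> 'd'
Reversed order: 'd' -> 'd' -> 'f' -> 'f' -> 'e'
Result: ddffe


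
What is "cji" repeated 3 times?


Input string: 'cji'
Operation: repeat 3 times
Concatenation: 'cji' + 'cji' + 'cji'
Result: cjicjicji


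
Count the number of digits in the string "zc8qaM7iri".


Input string: 'zc8qaM7iri'
Operation: count digit characters (0-9)
Scan: 'z', 'c', '8'(digit), 'q', 'a', 'M', '7'(digit), 'i', 'r', 'i'
Digits found: 2
Result: 2


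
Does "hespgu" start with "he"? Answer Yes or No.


Input string: 'hespgu'
Prefix to check: 'he'
First 2 characters of input: 'he'
Match: True
Result: Yes


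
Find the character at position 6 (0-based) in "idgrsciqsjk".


Input string: 'idgrsciqsjk'
Operation: get character at index 6
Index mapping: s[0]='i', s[1]='d', s[2]='g', s[3]='r', s[4]='s', s[5]='c', s[6]='i'
Result: 'i'


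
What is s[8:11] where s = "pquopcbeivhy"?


Input string: 'pquopcbeivhy'
Operation: slice [8:11]
Extract characters: s[8]='i', s[9]='v', s[10]='h'
Result: ivh


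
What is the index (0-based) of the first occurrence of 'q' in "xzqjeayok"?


Input string: 'xzqjeayok'
Target: 'q'
Scanning left to right: s[0]='x', s[1]='z', s[2]='q'
First match at index: 2


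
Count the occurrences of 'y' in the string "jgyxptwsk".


Input string: 'jgyxptwsk'
Target character: 'y'
Scan each position: s[2]='y'
Matches found at indices: 2
Total: 1


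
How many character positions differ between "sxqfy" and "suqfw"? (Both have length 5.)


String 1: 'sxqfy'
String 2: 'suqfw'
Compare each position: pos 0: 's'=='s', pos 1: 'x'!='u', pos 2: 'q'=='q', pos 3: 'f'=='f', pos 4: 'y'!='w'
Differing positions: 2
Hamming distance: 2


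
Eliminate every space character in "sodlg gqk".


Input string: 'sodlg gqk'
Operation: remove all spaces
Words: 'sodlg', 'gqk'
Join without spaces: sodlggqk


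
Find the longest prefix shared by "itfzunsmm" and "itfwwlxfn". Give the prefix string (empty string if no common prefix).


String 1: 'itfzunsmm'
String 2: 'itfwwlxfn'
Compare position by position:
pos 0: 'i' vs 'i' match
pos 1: 't' vs 't' match
pos 2: 'f' vs 'f' match
pos 3: 'z' vs 'w' differ -> stop
Longest common prefix: "itf" (length 3)


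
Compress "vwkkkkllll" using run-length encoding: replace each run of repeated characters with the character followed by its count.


Input: 'vwkkkkllll'
Operation: identify consecutive runs
Runs: 'v' -> v1, 'w' -> w1, 'kkkk' -> k4, 'llll' -> l4
Encoded: v1w1k4l4


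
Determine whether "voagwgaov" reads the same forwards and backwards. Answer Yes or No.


Input string: 'voagwgaov'
Reversed: 'voagwgaov'
Compare pairs: s[0]='v' vs s[8]='v' (match), s[1]='o' vs s[7]='o' (match), s[2]='a' vs s[6]='a' (match), s[3]='g' vs s[5]='g' (match)
Palindrome: Yes


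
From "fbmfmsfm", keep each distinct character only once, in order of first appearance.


Input: 'fbmfmsfm'
Operation: keep first occurrence of each character
Scan: s[0]='f' new -> keep; s[1]='b' new -> keep; s[2]='m' new -> keep; s[3]='f' seen -> skip; s[4]='m' seen -> skip; s[5]='s' new -> keep; s[6]='f' seen -> skip; s[7]='m' seen -> skip
Result: fbms


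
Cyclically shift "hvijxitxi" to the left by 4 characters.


Input: 'hvijxitxi', shift = 4
Operation: split at index 4 and swap parts
Front part s[0:4] = 'hvij'
Back part s[4:] = 'xitxi'
Rotated = back + front = 'xitxi' + 'hvij'
Result: xitxihvij


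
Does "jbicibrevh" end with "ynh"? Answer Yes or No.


Input string: 'jbicibrevh'
Suffix to check: 'ynh'
Last 3 characters of input: 'evh'
Match: False
Result: No


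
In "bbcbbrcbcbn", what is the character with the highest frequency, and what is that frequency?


Input: 'bbcbbrcbcbn'
Operation: tally each character
Counts: 'b':6, 'c':3, 'n':1, 'r':1
Maximum: 'b' appears 6 times


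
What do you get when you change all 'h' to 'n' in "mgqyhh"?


Input string: 'mgqyhh'
Operation: replace 'h' with 'n'
Positions of 'h': 4, 5
After replacement: mgqynn


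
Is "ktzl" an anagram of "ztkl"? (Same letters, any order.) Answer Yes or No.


String 1: 'ztkl' -> sorted: 'kltz'
String 2: 'ktzl' -> sorted: 'kltz'
Compare sorted forms: 'kltz' == 'kltz'
Anagram: Yes


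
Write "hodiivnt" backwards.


Input string: 'hodiivnt'
Operation: reverse character order
Original order: 'h' -> 'o' -> 'd' -> 'i' -> 'i' -> 'v' -> 'n' -> 't'
Reversed order: 't' -> 'n' -> 'v' -> 'i' -> 'i' -> 'd' -> 'o' -> 'h'
Result: tnviidoh


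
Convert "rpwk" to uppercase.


Input string: 'rpwk'
Operation: convert each letter to uppercase
Mapping: 'r'->'R', 'p'->'P', 'w'->'W', 'k'->'K'
Result: RPWK


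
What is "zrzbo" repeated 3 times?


Input string: 'zrzbo'
Operation: repeat 3 times
Concatenation: 'zrzbo' + 'zrzbo' + 'zrzbo'
Result: zrzbozrzbozrzbo


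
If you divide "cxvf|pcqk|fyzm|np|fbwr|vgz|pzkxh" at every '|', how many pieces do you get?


Input string: 'cxvf|pcqk|fyzm|np|fbwr|vgz|pzkxh'
Delimiter: '|'
Split result: 'cxvf', 'pcqk', 'fyzm', 'np', 'fbwr', 'vgz', 'pzkxh'
Number of parts: 7


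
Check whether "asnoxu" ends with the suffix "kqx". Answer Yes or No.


Input string: 'asnoxu'
Suffix to check: 'kqx'
Last 3 characters of input: 'oxu'
Match: False
Result: No


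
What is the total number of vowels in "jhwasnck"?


Input string: 'jhwasnck'
Operation: count vowels (a, e, i, o, u)
Scan: s[0]='j', s[1]='h', s[2]='w', s[3]='a' (vowel), s[4]='s', s[5]='n', s[6]='c', s[7]='k'
Vowels found: 1
Result: 1


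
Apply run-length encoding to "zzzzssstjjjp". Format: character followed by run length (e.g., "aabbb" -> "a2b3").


Input: 'zzzzssstjjjp'
Operation: identify consecutive runs
Runs: 'zzzz' -> z4, 'sss' -> s3, 't' -> t1, 'jjj' -> j3, 'p' -> p1
Encoded: z4s3t1j3p1


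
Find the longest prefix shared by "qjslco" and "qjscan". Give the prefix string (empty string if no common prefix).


String 1: 'qjslco'
String 2: 'qjscan'
Compare position by position:
pos 0: 'q' vs 'q' match
pos 1: 'j' vs 'j' match
pos 2: 's' vs 's' match
pos 3: 'l' vs 'c' differ -> stop
Longest common prefix: "qjs" (length 3)


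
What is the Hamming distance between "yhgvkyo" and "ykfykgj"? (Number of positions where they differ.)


String 1: 'yhgvkyo'
String 2: 'ykfykgj'
Compare each position: pos 0: 'y'=='y', pos 1: 'h'!='k', pos 2: 'g'!='f', pos 3: 'v'!='y', pos 4: 'k'=='k', pos 5: 'y'!='g', pos 6: 'o'!='j'
Differing positions: 5
Hamming distance: 5


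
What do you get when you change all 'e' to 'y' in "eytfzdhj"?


Input string: 'eytfzdhj'
Operation: replace 'e' with 'y'
Positions of 'e': 0
After replacement: yytfzdhj


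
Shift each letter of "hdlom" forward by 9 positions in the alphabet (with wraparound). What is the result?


Input: 'hdlom', shift = 9
Operation: for each letter, (position + 9) mod 26
Mapping: 'h'(7+9=16)->'q', 'd'(3+9=12)->'m', 'l'(11+9=20)->'u', 'o'(14+9=23)->'x', 'm'(12+9=21)->'v'
Result: qmuxv


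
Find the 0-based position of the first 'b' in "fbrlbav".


Input string: 'fbrlbav'
Target: 'b'
Scanning left to right: s[0]='f', s[1]='b'
First match at index: 1


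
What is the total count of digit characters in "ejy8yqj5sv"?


Input string: 'ejy8yqj5sv'
Operation: count digit characters (0-9)
Scan: 'e', 'j', 'y', '8'(digit), 'y', 'q', 'j', '5'(digit), 's', 'v'
Digits found: 2
Result: 2


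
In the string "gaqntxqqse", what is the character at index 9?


Input string: 'gaqntxqqse'
Operation: get character at index 9
Index mapping: s[0]='g', s[1]='a', s[2]='q', s[3]='n', s[4]='t', s[5]='x', s[6]='q', s[7]='q', s[8]='s', s[9]='e'
Result: 'e'


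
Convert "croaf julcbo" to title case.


Input string: 'croaf julcbo'
Operation: capitalize first letter of each word
Word transformations: 'croaf'->'Croaf', 'julcbo'->'Julcbo'
Result: Croaf Julcbo


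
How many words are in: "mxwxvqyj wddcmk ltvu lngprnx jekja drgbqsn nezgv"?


Input string: 'mxwxvqyj wddcmk ltvu lngprnx jekja drgbqsn nezgv'
Operation: split by spaces
Words found: 'mxwxvqyj', 'wddcmk', 'ltvu', 'lngprnx', 'jekja', 'drgbqsn', 'nezgv'
Word count: 7


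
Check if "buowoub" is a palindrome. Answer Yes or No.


Input string: 'buowoub'
Reversed: 'buowoub'
Compare pairs: s[0]='b' vs s[6]='b' (match), s[1]='u' vs s[5]='u' (match), s[2]='o' vs s[4]='o' (match)
Palindrome: Yes


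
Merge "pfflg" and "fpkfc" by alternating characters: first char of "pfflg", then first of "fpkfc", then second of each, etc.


String 1: 'pfflg'
String 2: 'fpkfc'
Operation: alternate characters
Pairs: 'p'+'f', 'f'+'p', 'f'+'k', 'l'+'f', 'g'+'c'
Result: pffpfklfgc


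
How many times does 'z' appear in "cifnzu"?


Input string: 'cifnzu'
Target character: 'z'
Scan each position: s[4]='z'
Matches found at indices: 4
Total: 1


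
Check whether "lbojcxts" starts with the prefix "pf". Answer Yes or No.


Input string: 'lbojcxts'
Prefix to check: 'pf'
First 2 characters of input: 'lb'
Match: False
Result: No


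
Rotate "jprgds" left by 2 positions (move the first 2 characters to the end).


Input: 'jprgds', shift = 2
Operation: split at index 2 and swap parts
Front part s[0:2] = 'jp'
Back part s[2:] = 'rgds'
Rotated = back + front = 'rgds' + 'jp'
Result: rgdsjp


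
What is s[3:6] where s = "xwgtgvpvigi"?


Input string: 'xwgtgvpvigi'
Operation: slice [3:6]
Extract characters: s[3]='t', s[4]='g', s[5]='v'
Result: tgv


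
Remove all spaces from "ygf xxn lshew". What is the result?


Input string: 'ygf xxn lshew'
Operation: remove all spaces
Words: 'ygf', 'xxn', 'lshew'
Join without spaces: ygfxxnlshew


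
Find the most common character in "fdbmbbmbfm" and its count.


Input: 'fdbmbbmbfm'
Operation: tally each character
Counts: 'b':4, 'd':1, 'f':2, 'm':3
Maximum: 'b' appears 4 times


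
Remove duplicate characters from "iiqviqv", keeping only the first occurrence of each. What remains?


Input: 'iiqviqv'
Operation: keep first occurrence of each character
Scan: s[0]='i' new -> keep; s[1]='i' seen -> skip; s[2]='q' new -> keep; s[3]='v' new -> keep; s[4]='i' seen -> skip; s[5]='q' seen -> skip; s[6]='v' seen -> skip
Result: iqv


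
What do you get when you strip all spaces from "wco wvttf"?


Input string: 'wco wvttf'
Operation: remove all spaces
Words: 'wco', 'wvttf'
Join without spaces: wcowvttf


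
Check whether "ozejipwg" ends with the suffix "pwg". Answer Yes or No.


Input string: 'ozejipwg'
Suffix to check: 'pwg'
Last 3 characters of input: 'pwg'
Match: True
Result: Yes


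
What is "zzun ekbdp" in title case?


Input string: 'zzun ekbdp'
Operation: capitalize first letter of each word
Word transformations: 'zzun'->'Zzun', 'ekbdp'->'Ekbdp'
Result: Zzun Ekbdp


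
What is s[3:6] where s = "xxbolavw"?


Input string: 'xxbolavw'
Operation: slice [3:6]
Extract characters: s[3]='o', s[4]='l', s[5]='a'
Result: ola


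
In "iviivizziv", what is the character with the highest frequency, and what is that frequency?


Input: 'iviivizziv'
Operation: tally each character
Counts: 'i':5, 'v':3, 'z':2
Maximum: 'i' appears 5 times


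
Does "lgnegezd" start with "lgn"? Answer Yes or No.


Input string: 'lgnegezd'
Prefix to check: 'lgn'
First 3 characters of input: 'lgn'
Match: True
Result: Yes


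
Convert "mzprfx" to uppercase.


Input string: 'mzprfx'
Operation: convert each letter to uppercase
Mapping: 'm'->'M', 'z'->'Z', 'p'->'P', 'r'->'R', 'f'->'F', 'x'->'X'
Result: MZPRFX


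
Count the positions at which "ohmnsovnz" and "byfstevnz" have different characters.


String 1: 'ohmnsovnz'
String 2: 'byfstevnz'
Compare each position: pos 0: 'o'!='b', pos 1: 'h'!='y', pos 2: 'm'!='f', pos 3: 'n'!='s', pos 4: 's'!='t', pos 5: 'o'!='e', pos 6: 'v'=='v', pos 7: 'n'=='n', pos 8: 'z'=='z'
Differing positions: 6
Hamming distance: 6


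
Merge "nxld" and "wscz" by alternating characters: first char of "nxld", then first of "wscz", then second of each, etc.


String 1: 'nxld'
String 2: 'wscz'
Operation: alternate characters
Pairs: 'n'+'w', 'x'+'s', 'l'+'c', 'd'+'z'
Result: nwxslcdz


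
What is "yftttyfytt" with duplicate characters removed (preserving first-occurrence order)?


Input: 'yftttyfytt'
Operation: keep first occurrence of each character
Scan: s[0]='y' new -> keep; s[1]='f' new -> keep; s[2]='t' new -> keep; s[3]='t' seen -> skip; s[4]='t' seen -> skip; s[5]='y' seen -> skip; s[6]='f' seen -> skip; s[7]='y' seen -> skip; s[8]='t' seen -> skip; s[9]='t' seen -> skip
Result: yft


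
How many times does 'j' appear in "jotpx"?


Input string: 'jotpx'
Target character: 'j'
Scan each position: s[0]='j'
Matches found at indices: 0
Total: 1


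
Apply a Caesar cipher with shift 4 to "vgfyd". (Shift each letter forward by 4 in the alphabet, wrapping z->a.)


Input: 'vgfyd', shift = 4
Operation: for each letter, (position + 4) mod 26
Mapping: 'v'(21+4=25)->'z', 'g'(6+4=10)->'k', 'f'(5+4=9)->'j', 'y'(24+4=28, 28 mod 26=2)->'c', 'd'(3+4=7)->'h'
Result: zkjch


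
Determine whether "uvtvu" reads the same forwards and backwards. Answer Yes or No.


Input string: 'uvtvu'
Reversed: 'uvtvu'
Compare pairs: s[0]='u' vs s[4]='u' (match), s[1]='v' vs s[3]='v' (match)
Palindrome: Yes


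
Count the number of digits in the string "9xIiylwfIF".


Input string: '9xIiylwfIF'
Operation: count digit characters (0-9)
Scan: '9'(digit), 'x', 'I', 'i', 'y', 'l', 'w', 'f', 'I', 'F'
Digits found: 1
Result: 1


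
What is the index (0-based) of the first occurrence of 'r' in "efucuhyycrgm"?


Input string: 'efucuhyycrgm'
Target: 'r'
Scanning left to right: s[0]='e', s[1]='f', s[2]='u', s[3]='c', s[4]='u', s[5]='h', s[6]='y', s[7]='y', s[8]='c', s[9]='r'
First match at index: 9


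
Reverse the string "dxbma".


Input string: 'dxbma'
Operation: reverse character order
Original order: 'd' -> 'x' -> 'b' -> 'm' -> 'a'
Reversed order: 'a' -> 'm' -> 'b' -> 'x' -> 'd'
Result: ambxd


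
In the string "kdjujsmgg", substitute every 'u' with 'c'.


Input string: 'kdjujsmgg'
Operation: replace 'u' with 'c'
Positions of 'u': 3
After replacement: kdjcjsmgg


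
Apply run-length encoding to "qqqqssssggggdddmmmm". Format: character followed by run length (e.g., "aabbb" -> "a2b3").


Input: 'qqqqssssggggdddmmmm'
Operation: identify consecutive runs
Runs: 'qqqq' -> q4, 'ssss' -> s4, 'gggg' -> g4, 'ddd' -> d3, 'mmmm' -> m4
Encoded: q4s4g4d3m4


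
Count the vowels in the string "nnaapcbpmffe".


Input string: 'nnaapcbpmffe'
Operation: count vowels (a, e, i, o, u)
Scan: s[0]='n', s[1]='n', s[2]='a' (vowel), s[3]='a' (vowel), s[4]='p', s[5]='c', s[6]='b', s[7]='p', s[8]='m', s[9]='f', s[10]='f', s[11]='e' (vowel)
Vowels found: 3
Result: 3


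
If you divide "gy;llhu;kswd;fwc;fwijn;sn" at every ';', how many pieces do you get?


Input string: 'gy;llhu;kswd;fwc;fwijn;sn'
Delimiter: ';'
Split result: 'gy', 'llhu', 'kswd', 'fwc', 'fwijn', 'sn'
Number of parts: 6


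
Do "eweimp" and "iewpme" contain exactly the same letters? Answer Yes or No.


String 1: 'eweimp' -> sorted: 'eeimpw'
String 2: 'iewpme' -> sorted: 'eeimpw'
Compare sorted forms: 'eeimpw' == 'eeimpw'
Anagram: Yes


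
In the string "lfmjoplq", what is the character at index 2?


Input string: 'lfmjoplq'
Operation: get character at index 2
Index mapping: s[0]='l', s[1]='f', s[2]='m'
Result: 'm'


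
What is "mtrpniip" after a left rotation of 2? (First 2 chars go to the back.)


Input: 'mtrpniip', shift = 2
Operation: split at index 2 and swap parts
Front part s[0:2] = 'mt'
Back part s[2:] = 'rpniip'
Rotated = back + front = 'rpniip' + 'mt'
Result: rpniipmt


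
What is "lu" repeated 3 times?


Input string: 'lu'
Operation: repeat 3 times
Concatenation: 'lu' + 'lu' + 'lu'
Result: lululu


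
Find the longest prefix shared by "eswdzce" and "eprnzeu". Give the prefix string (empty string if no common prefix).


String 1: 'eswdzce'
String 2: 'eprnzeu'
Compare position by position:
pos 0: 'e' vs 'e' match
pos 1: 's' vs 'p' differ -> stop
Longest common prefix: "e" (length 1)


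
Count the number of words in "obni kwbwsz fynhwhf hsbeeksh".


Input string: 'obni kwbwsz fynhwhf hsbeeksh'
Operation: split by spaces
Words found: 'obni', 'kwbwsz', 'fynhwhf', 'hsbeeksh'
Word count: 4


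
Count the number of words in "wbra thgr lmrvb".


Input string: 'wbra thgr lmrvb'
Operation: split by spaces
Words found: 'wbra', 'thgr', 'lmrvb'
Word count: 3


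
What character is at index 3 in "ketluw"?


Input string: 'ketluw'
Operation: get character at index 3
Index mapping: s[0]='k', s[1]='e', s[2]='t', s[3]='l'
Result: 'l'


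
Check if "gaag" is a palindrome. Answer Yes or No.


Input string: 'gaag'
Reversed: 'gaag'
Compare pairs: s[0]='g' vs s[3]='g' (match), s[1]='a' vs s[2]='a' (match)
Palindrome: Yes


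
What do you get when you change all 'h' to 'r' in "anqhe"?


Input string: 'anqhe'
Operation: replace 'h' with 'r'
Positions of 'h': 3
After replacement: anqre


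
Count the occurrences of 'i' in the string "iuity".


Input string: 'iuity'
Target character: 'i'
Scan each position: s[0]='i', s[2]='i'
Matches found at indices: 0, 2
Total: 2


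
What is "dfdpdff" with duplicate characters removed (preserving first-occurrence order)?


Input: 'dfdpdff'
Operation: keep first occurrence of each character
Scan: s[0]='d' new -> keep; s[1]='f' new -> keep; s[2]='d' seen -> skip; s[3]='p' new -> keep; s[4]='d' seen -> skip; s[5]='f' seen -> skip; s[6]='f' seen -> skip
Result: dfp


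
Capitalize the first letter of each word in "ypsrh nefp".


Input string: 'ypsrh nefp'
Operation: capitalize first letter of each word
Word transformations: 'ypsrh'->'Ypsrh', 'nefp'->'Nefp'
Result: Ypsrh Nefp


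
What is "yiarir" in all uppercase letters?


Input string: 'yiarir'
Operation: convert each letter to uppercase
Mapping: 'y'->'Y', 'i'->'I', 'a'->'A', 'r'->'R', 'i'->'I', 'r'->'R'
Result: YIARIR


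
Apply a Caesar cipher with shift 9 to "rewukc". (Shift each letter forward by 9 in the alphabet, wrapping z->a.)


Input: 'rewukc', shift = 9
Operation: for each letter, (position + 9) mod 26
Mapping: 'r'(17+9=26, 26 mod 26=0)->'a', 'e'(4+9=13)->'n', 'w'(22+9=31, 31 mod 26=5)->'f', 'u'(20+9=29, 29 mod 26=3)->'d', 'k'(10+9=19)->'t', 'c'(2+9=11)->'l'
Result: anfdtl


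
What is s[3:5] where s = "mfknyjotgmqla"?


Input string: 'mfknyjotgmqla'
Operation: slice [3:5]
Extract characters: s[3]='n', s[4]='y'
Result: ny


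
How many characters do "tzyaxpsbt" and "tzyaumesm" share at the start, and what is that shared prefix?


String 1: 'tzyaxpsbt'
String 2: 'tzyaumesm'
Compare position by position:
pos 0: 't' vs 't' match
pos 1: 'z' vs 'z' match
pos 2: 'y' vs 'y' match
pos 3: 'a' vs 'a' match
pos 4: 'x' vs 'u' differ -> stop
Longest common prefix: "tzya" (length 4)


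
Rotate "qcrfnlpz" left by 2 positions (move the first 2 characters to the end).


Input: 'qcrfnlpz', shift = 2
Operation: split at index 2 and swap parts
Front part s[0:2] = 'qc'
Back part s[2:] = 'rfnlpz'
Rotated = back + front = 'rfnlpz' + 'qc'
Result: rfnlpzqc


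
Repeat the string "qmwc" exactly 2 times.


Input string: 'qmwc'
Operation: repeat 2 times
Concatenation: 'qmwc' + 'qmwc'
Result: qmwcqmwc


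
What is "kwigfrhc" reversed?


Input string: 'kwigfrhc'
Operation: reverse character order
Original order: 'k' -> 'w' -> 'i' -> 'g' -> 'f' -> 'r' -> 'h' -> 'c'
Reversed order: 'c' -> 'h' -> 'r' -> 'f' -> 'g' -> 'i' -> 'w' -> 'k'
Result: chrfgiwk


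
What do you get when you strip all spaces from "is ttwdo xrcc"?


Input string: 'is ttwdo xrcc'
Operation: remove all spaces
Words: 'is', 'ttwdo', 'xrcc'
Join without spaces: isttwdoxrcc


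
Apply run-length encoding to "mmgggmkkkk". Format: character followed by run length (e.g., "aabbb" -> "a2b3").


Input: 'mmgggmkkkk'
Operation: identify consecutive runs
Runs: 'mm' -> m2, 'ggg' -> g3, 'm' -> m1, 'kkkk' -> k4
Encoded: m2g3m1k4


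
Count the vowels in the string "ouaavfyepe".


Input string: 'ouaavfyepe'
Operation: count vowels (a, e, i, o, u)
Scan: s[0]='o' (vowel), s[1]='u' (vowel), s[2]='a' (vowel), s[3]='a' (vowel), s[4]='v', s[5]='f', s[6]='y', s[7]='e' (vowel), s[8]='p', s[9]='e' (vowel)
Vowels found: 6
Result: 6


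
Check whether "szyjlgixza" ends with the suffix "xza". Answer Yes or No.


Input string: 'szyjlgixza'
Suffix to check: 'xza'
Last 3 characters of input: 'xza'
Match: True
Result: Yes


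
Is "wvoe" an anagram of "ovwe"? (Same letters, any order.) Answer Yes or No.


String 1: 'ovwe' -> sorted: 'eovw'
String 2: 'wvoe' -> sorted: 'eovw'
Compare sorted forms: 'eovw' == 'eovw'
Anagram: Yes


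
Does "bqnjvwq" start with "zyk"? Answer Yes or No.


Input string: 'bqnjvwq'
Prefix to check: 'zyk'
First 3 characters of input: 'bqn'
Match: False
Result: No


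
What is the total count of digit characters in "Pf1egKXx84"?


Input string: 'Pf1egKXx84'
Operation: count digit characters (0-9)
Scan: 'P', 'f', '1'(digit), 'e', 'g', 'K', 'X', 'x', '8'(digit), '4'(digit)
Digits found: 3
Result: 3


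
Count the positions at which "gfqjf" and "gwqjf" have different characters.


String 1: 'gfqjf'
String 2: 'gwqjf'
Compare each position: pos 0: 'g'=='g', pos 1: 'f'!='w', pos 2: 'q'=='q', pos 3: 'j'=='j', pos 4: 'f'=='f'
Differing positions: 1
Hamming distance: 1


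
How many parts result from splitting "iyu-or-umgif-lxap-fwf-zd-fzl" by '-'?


Input string: 'iyu-or-umgif-lxap-fwf-zd-fzl'
Delimiter: '-'
Split result: 'iyu', 'or', 'umgif', 'lxap', 'fwf', 'zd', 'fzl'
Number of parts: 7


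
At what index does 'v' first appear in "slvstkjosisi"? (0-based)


Input string: 'slvstkjosisi'
Target: 'v'
Scanning left to right: s[0]='s', s[1]='l', s[2]='v'
First match at index: 2


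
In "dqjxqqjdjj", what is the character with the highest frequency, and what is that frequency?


Input: 'dqjxqqjdjj'
Operation: tally each character
Counts: 'd':2, 'j':4, 'q':3, 'x':1
Maximum: 'j' appears 4 times


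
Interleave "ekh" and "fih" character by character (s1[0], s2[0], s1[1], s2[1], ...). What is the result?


String 1: 'ekh'
String 2: 'fih'
Operation: alternate characters
Pairs: 'e'+'f', 'k'+'i', 'h'+'h'
Result: efkihh


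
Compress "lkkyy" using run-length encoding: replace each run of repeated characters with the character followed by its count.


Input: 'lkkyy'
Operation: identify consecutive runs
Runs: 'l' -> l1, 'kk' -> k2, 'yy' -> y2
Encoded: l1k2y2


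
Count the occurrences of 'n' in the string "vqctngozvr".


Input string: 'vqctngozvr'
Target character: 'n'
Scan each position: s[4]='n'
Matches found at indices: 4
Total: 1


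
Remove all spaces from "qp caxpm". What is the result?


Input string: 'qp caxpm'
Operation: remove all spaces
Words: 'qp', 'caxpm'
Join without spaces: qpcaxpm


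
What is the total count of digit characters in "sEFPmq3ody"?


Input string: 'sEFPmq3ody'
Operation: count digit characters (0-9)
Scan: 's', 'E', 'F', 'P', 'm', 'q', '3'(digit), 'o', 'd', 'y'
Digits found: 1
Result: 1


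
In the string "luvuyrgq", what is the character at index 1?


Input string: 'luvuyrgq'
Operation: get character at index 1
Index mapping: s[0]='l', s[1]='u'
Result: 'u'


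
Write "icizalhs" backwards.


Input string: 'icizalhs'
Operation: reverse character order
Original order: 'i' -> 'c' -> 'i' -> 'z' -> 'a' -> 'l' -> 'h' -> 's'
Reversed order: 's' -> 'h' -> 'l' -> 'a' -> 'z' -> 'i' -> 'c' -> 'i'
Result: shlazici


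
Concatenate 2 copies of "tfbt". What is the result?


Input string: 'tfbt'
Operation: repeat 2 times
Concatenation: 'tfbt' + 'tfbt'
Result: tfbttfbt


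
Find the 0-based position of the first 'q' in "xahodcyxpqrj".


Input string: 'xahodcyxpqrj'
Target: 'q'
Scanning left to right: s[0]='x', s[1]='a', s[2]='h', s[3]='o', s[4]='d', s[5]='c', s[6]='y', s[7]='x', s[8]='p', s[9]='q'
First match at index: 9


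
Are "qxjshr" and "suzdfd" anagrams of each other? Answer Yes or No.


String 1: 'qxjshr' -> sorted: 'hjqrsx'
String 2: 'suzdfd' -> sorted: 'ddfsuz'
Compare sorted forms: 'hjqrsx' != 'ddfsuz'
Anagram: No


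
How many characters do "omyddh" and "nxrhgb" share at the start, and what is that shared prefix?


String 1: 'omyddh'
String 2: 'nxrhgb'
Compare position by position:
pos 0: 'o' vs 'n' differ -> stop
Longest common prefix: "" (length 0)


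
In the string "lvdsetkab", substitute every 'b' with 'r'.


Input string: 'lvdsetkab'
Operation: replace 'b' with 'r'
Positions of 'b': 8
After replacement: lvdsetkar


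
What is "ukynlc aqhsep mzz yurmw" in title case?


Input string: 'ukynlc aqhsep mzz yurmw'
Operation: capitalize first letter of each word
Word transformations: 'ukynlc'->'Ukynlc', 'aqhsep'->'Aqhsep', 'mzz'->'Mzz', 'yurmw'->'Yurmw'
Result: Ukynlc Aqhsep Mzz Yurmw


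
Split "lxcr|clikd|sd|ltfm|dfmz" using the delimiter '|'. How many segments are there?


Input string: 'lxcr|clikd|sd|ltfm|dfmz'
Delimiter: '|'
Split result: 'lxcr', 'clikd', 'sd', 'ltfm', 'dfmz'
Number of parts: 5


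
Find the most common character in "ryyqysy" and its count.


Input: 'ryyqysy'
Operation: tally each character
Counts: 'q':1, 'r':1, 's':1, 'y':4
Maximum: 'y' appears 4 times


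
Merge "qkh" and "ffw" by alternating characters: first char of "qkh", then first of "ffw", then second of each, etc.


String 1: 'qkh'
String 2: 'ffw'
Operation: alternate characters
Pairs: 'q'+'f', 'k'+'f', 'h'+'w'
Result: qfkfhw


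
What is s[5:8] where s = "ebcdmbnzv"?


Input string: 'ebcdmbnzv'
Operation: slice [5:8]
Extract characters: s[5]='b', s[6]='n', s[7]='z'
Result: bnz


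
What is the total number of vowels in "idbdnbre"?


Input string: 'idbdnbre'
Operation: count vowels (a, e, i, o, u)
Scan: s[0]='i' (vowel), s[1]='d', s[2]='b', s[3]='d', s[4]='n', s[5]='b', s[6]='r', s[7]='e' (vowel)
Vowels found: 2
Result: 2


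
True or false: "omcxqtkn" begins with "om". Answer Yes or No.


Input string: 'omcxqtkn'
Prefix to check: 'om'
First 2 characters of input: 'om'
Match: True
Result: Yes


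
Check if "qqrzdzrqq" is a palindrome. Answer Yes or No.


Input string: 'qqrzdzrqq'
Reversed: 'qqrzdzrqq'
Compare pairs: s[0]='q' vs s[8]='q' (match), s[1]='q' vs s[7]='q' (match), s[2]='r' vs s[6]='r' (match), s[3]='z' vs s[5]='z' (match)
Palindrome: Yes


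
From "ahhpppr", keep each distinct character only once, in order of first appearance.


Input: 'ahhpppr'
Operation: keep first occurrence of each character
Scan: s[0]='a' new -> keep; s[1]='h' new -> keep; s[2]='h' seen -> skip; s[3]='p' new -> keep; s[4]='p' seen -> skip; s[5]='p' seen -> skip; s[6]='r' new -> keep
Result: ahpr
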